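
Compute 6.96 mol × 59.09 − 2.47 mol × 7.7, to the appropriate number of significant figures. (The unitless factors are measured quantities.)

6.96 × 59.09 = 411.2664 → 411 mol (3 s.f., last digit at the 10^0 place).
2.47 × 7.7 = 19.019 → 19 mol (2 s.f., last digit at the 10^0 place).
Difference: 392.2474 mol; keep the coarser place, 10^0.
Result: 392 mol.

392 mol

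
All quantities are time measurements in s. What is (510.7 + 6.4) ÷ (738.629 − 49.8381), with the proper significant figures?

510.7 + 6.4 = 517.1, limited to 1 d.p. → 4 s.f.; 738.629 − 49.8381 = 688.7909, limited to 3 d.p. → 6 s.f.
Carrying full precision, 517.1 ÷ 688.7909 = 0.750735818374…; keep min(4, 6) = 4 s.f.
Rounded to 4 significant figures: 0.7507.

0.7507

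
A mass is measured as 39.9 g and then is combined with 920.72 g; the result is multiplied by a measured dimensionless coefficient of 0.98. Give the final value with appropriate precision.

39.9 g + 920.72 g = 960.62 g; the sum is limited to 1 decimal place (4 s.f.).
Carrying full precision, 960.62 × 0.98 = 941.4076 g; 0.98 has 2 s.f., so the result keeps min(4, 2) = 2 s.f.
Rounded to 2 significant figures: 9.4 × 10^2 g.

9.4 × 10^2 g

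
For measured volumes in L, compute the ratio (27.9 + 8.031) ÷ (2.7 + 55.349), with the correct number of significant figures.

0.619

27.9 + 8.031 = 35.931, limited to 1 d.p. → 3 s.f.; 2.7 + 55.349 = 58.049, limited to 1 d.p. → 3 s.f.
Carrying full precision, 35.931 ÷ 58.049 = 0.618977071095…; keep min(3, 3) = 3 s.f.
Rounded to 3 significant figures: 0.619.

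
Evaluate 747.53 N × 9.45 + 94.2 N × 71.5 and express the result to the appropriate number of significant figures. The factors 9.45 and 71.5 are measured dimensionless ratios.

747.53 × 9.45 = 7064.1585 → 7.06 × 10³ N (3 s.f., last digit at the 10^1 place).
94.2 × 71.5 = 6735.3 → 6.74 × 10³ N (3 s.f., last digit at the 10^1 place).
Sum: 13799.4585 N; keep the coarser place, 10^1.
Result: 1.380 × 10⁴ N.

1.380 × 10⁴ N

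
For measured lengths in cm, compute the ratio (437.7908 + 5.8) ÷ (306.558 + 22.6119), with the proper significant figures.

1.348

437.7908 + 5.8 = 443.5908, limited to 1 d.p. → 4 s.f.; 306.558 + 22.6119 = 329.1699, limited to 3 d.p. → 6 s.f.
Carrying full precision, 443.5908 ÷ 329.1699 = 1.34760438303…; keep min(4, 6) = 4 s.f.
Rounded to 4 significant figures: 1.348.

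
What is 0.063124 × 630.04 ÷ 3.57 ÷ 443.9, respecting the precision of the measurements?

0.0251

0.063124 × 630.04 ÷ 3.57 ÷ 443.9 = 0.0250962754753…
Multiplication/division keeps the fewest significant figures: 0.063124 → 5 s.f., 630.04 → 5 s.f., 3.57 → 3 s.f., 443.9 → 4 s.f.; limit is 3.
Rounded to 3 significant figures: 0.0251.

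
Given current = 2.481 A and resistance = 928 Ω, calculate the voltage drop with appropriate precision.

voltage drop = 2.481 A × 928 Ω = 2302.368 V.
2.481 has 4 significant figures; 928 has 3.
Division/multiplication keeps the fewest: 3 significant figures.
Rounded: 2.30 × 10³ V.

2.30 × 10³ V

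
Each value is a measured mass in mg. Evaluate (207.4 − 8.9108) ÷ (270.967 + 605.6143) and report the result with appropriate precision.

207.4 − 8.9108 = 198.4892, limited to 1 d.p. → 4 s.f.; 270.967 + 605.6143 = 876.5813, limited to 3 d.p. → 6 s.f.
Carrying full precision, 198.4892 ÷ 876.5813 = 0.22643558561…; keep min(4, 6) = 4 s.f.
Rounded to 4 significant figures: 0.2264.

0.2264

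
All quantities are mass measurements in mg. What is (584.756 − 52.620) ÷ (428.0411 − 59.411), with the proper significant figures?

584.756 − 52.620 = 532.136, limited to 3 d.p. → 6 s.f.; 428.0411 − 59.411 = 368.6301, limited to 3 d.p. → 6 s.f.
Carrying full precision, 532.136 ÷ 368.6301 = 1.44355005194…; keep min(6, 6) = 6 s.f.
Rounded to 6 significant figures: 1.44355.

1.44355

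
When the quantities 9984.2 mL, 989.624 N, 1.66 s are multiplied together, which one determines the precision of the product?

9984.2 mL → 5 s.f.; 989.624 N → 6 s.f.; 1.66 s → 3 s.f.
The fewest is 3 significant figures, from 1.66 s.

1.66 s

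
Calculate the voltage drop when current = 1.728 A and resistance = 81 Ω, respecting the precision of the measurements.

1.4 × 10^2 V

voltage drop = 1.728 A × 81 Ω = 139.968 V.
1.728 has 4 significant figures; 81 has 2.
Division/multiplication keeps the fewest: 2 significant figures.
Rounded: 1.4 × 10^2 V.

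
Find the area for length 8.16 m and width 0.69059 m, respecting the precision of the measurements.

5.64 m²

area = 8.16 m × 0.69059 m = 5.6352144 m².
8.16 has 3 significant figures; 0.69059 has 5.
Division/multiplication keeps the fewest: 3 significant figures.
Rounded: 5.64 m².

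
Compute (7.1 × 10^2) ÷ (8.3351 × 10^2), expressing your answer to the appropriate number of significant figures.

(7.1 × 10^2) ÷ (8.3351 × 10^2) = 0.851819414284…
Multiplication/division keeps the fewest significant figures: 7.1 × 10^2 → 2 s.f., 8.3351 × 10^2 → 5 s.f.; limit is 2.
Rounded to 2 significant figures: 0.85.

0.85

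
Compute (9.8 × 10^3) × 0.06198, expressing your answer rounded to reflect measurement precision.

(9.8 × 10^3) × 0.06198 = 607.404
Multiplication/division keeps the fewest significant figures: 9.8 × 10^3 → 2 s.f., 0.06198 → 4 s.f.; limit is 2.
Rounded to 2 significant figures: 6.1 × 10^2.

6.1 × 10^2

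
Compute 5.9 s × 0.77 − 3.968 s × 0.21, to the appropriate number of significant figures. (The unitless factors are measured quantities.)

5.9 × 0.77 = 4.543 → 4.5 s (2 s.f., last digit at the 10^-1 place).
3.968 × 0.21 = 0.83328 → 0.83 s (2 s.f., last digit at the 10^-2 place).
Difference: 3.70972 s; keep the coarser place, 10^-1.
Result: 3.7 s.

3.7 s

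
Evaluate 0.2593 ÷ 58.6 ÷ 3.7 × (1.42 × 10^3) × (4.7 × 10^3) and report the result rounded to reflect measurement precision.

0.2593 ÷ 58.6 ÷ 3.7 × (1.42 × 10^3) × (4.7 × 10^3) = 7981.58933678…
Multiplication/division keeps the fewest significant figures: 0.2593 → 4 s.f., 58.6 → 3 s.f., 3.7 → 2 s.f., 1.42 × 10^3 → 3 s.f., 4.7 × 10^3 → 2 s.f.; limit is 2.
Rounded to 2 significant figures: 8.0 × 10^3.

8.0 × 10^3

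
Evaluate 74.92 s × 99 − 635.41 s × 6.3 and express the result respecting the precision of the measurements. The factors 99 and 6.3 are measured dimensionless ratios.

74.92 × 99 = 7417.08 → 7.4 × 10³ s (2 s.f., last digit at the 10^2 place).
635.41 × 6.3 = 4003.083 → 4.0 × 10³ s (2 s.f., last digit at the 10^2 place).
Difference: 3413.997 s; keep the coarser place, 10^2.
Result: 3.4 × 10³ s.

3.4 × 10³ s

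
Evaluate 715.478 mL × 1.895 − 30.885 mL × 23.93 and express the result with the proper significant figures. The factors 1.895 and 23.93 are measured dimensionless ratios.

715.478 × 1.895 = 1355.83081 → 1.356 × 10³ mL (4 s.f., last digit at the 10^0 place).
30.885 × 23.93 = 739.07805 → 739.1 mL (4 s.f., last digit at the 10^-1 place).
Difference: 616.75276 mL; keep the coarser place, 10^0.
Result: 617 mL.

617 mL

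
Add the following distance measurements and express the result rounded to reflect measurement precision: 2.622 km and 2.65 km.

2.622 km + 2.65 km = 5.272 km.
Addition/subtraction keeps the fewest decimal places: 2.622 → 3 decimal places, 2.65 → 2 decimal places; limit is 2.
Rounded to 2 decimal places: 5.27 km.

5.27 km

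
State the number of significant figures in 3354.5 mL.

5

3354.5: every digit is nonzero and significant.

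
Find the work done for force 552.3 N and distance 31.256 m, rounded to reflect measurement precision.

work done = 552.3 N × 31.256 m = 17262.6888 J.
552.3 has 4 significant figures; 31.256 has 5.
Division/multiplication keeps the fewest: 4 significant figures.
Rounded: 1.726 × 10^4 J.

1.726 × 10^4 J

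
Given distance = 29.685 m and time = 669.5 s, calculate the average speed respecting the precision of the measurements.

0.04434 m/s

average speed = 29.685 m ÷ 669.5 s = 0.0443390589993… m/s.
29.685 has 5 significant figures; 669.5 has 4.
Division/multiplication keeps the fewest: 4 significant figures.
Rounded: 0.04434 m/s.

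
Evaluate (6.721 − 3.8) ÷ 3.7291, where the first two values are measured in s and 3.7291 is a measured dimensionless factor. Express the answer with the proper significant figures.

0.78 s

6.721 s − 3.8 s = 2.921 s; the difference is limited to 1 decimal place (2 s.f.).
Carrying full precision, 2.921 ÷ 3.7291 = 0.78329891931… s; 3.7291 has 5 s.f., so the result keeps min(2, 5) = 2 s.f.
Rounded to 2 significant figures: 0.78 s.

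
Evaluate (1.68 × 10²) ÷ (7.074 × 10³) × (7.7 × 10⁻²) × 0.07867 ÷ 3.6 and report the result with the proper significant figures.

4.0 × 10⁻⁵

(1.68 × 10²) ÷ (7.074 × 10³) × (7.7 × 10⁻²) × 0.07867 ÷ 3.6 = 0.0000399614833663…
Multiplication/division keeps the fewest significant figures: 1.68 × 10² → 3 s.f., 7.074 × 10³ → 4 s.f., 7.7 × 10⁻² → 2 s.f., 0.07867 → 4 s.f., 3.6 → 2 s.f.; limit is 2.
Rounded to 2 significant figures: 4.0 × 10⁻⁵.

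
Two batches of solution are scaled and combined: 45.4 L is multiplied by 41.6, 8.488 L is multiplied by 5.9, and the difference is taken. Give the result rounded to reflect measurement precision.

1.84 × 10^3 L

45.4 × 41.6 = 1888.64 → 1.89 × 10^3 L (3 s.f., last digit at the 10^1 place).
8.488 × 5.9 = 50.0792 → 50. L (2 s.f., last digit at the 10^0 place).
Difference: 1838.5608 L; keep the coarser place, 10^1.
Result: 1.84 × 10^3 L.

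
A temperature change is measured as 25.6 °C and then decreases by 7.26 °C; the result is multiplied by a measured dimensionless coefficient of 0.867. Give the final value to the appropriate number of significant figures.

25.6 °C − 7.26 °C = 18.34 °C; the difference is limited to 1 decimal place (3 s.f.).
Carrying full precision, 18.34 × 0.867 = 15.90078 °C; 0.867 has 3 s.f., so the result keeps min(3, 3) = 3 s.f.
Rounded to 3 significant figures: 15.9 °C.

15.9 °C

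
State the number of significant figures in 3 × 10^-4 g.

1

3 × 10^-4: in scientific notation every digit of the coefficient is significant.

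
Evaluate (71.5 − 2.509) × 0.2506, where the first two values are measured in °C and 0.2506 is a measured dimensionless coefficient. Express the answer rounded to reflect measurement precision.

17.3 °C

71.5 °C − 2.509 °C = 68.991 °C; the difference is limited to 1 decimal place (3 s.f.).
Carrying full precision, 68.991 × 0.2506 = 17.2891446 °C; 0.2506 has 4 s.f., so the result keeps min(3, 4) = 3 s.f.
Rounded to 3 significant figures: 17.3 °C.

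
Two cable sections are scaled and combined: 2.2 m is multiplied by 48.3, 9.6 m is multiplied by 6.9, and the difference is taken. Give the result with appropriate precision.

4 × 10^1 m

2.2 × 48.3 = 106.26 → 1.1 × 10^2 m (2 s.f., last digit at the 10^1 place).
9.6 × 6.9 = 66.24 → 66 m (2 s.f., last digit at the 10^0 place).
Difference: 40.02 m; keep the coarser place, 10^1.
Result: 4 × 10^1 m.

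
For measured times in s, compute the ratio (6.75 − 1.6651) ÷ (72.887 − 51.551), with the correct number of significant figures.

6.75 − 1.6651 = 5.0849, limited to 2 d.p. → 3 s.f.; 72.887 − 51.551 = 21.336, limited to 3 d.p. → 5 s.f.
Carrying full precision, 5.0849 ÷ 21.336 = 0.238324896888…; keep min(3, 5) = 3 s.f.
Rounded to 3 significant figures: 0.238.

0.238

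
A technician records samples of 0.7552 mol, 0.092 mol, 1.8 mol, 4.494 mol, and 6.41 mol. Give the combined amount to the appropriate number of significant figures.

0.7552 mol + 0.092 mol + 1.8 mol + 4.494 mol + 6.41 mol = 13.5512 mol.
Addition/subtraction keeps the fewest decimal places: 0.7552 → 4 decimal places, 0.092 → 3 decimal places, 1.8 → 1 decimal place, 4.494 → 3 decimal places, 6.41 → 2 decimal places; limit is 1.
Rounded to 1 decimal place: 13.6 mol.

13.6 mol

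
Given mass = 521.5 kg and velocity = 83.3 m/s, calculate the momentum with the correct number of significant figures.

4.34 × 10^4 kg·m/s

momentum = 521.5 kg × 83.3 m/s = 43440.95 kg·m/s.
521.5 has 4 significant figures; 83.3 has 3.
Division/multiplication keeps the fewest: 3 significant figures.
Rounded: 4.34 × 10^4 kg·m/s.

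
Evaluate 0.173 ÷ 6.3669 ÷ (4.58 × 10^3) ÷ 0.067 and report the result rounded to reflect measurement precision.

0.173 ÷ 6.3669 ÷ (4.58 × 10^3) ÷ 0.067 = 0.0000885478037044…
Multiplication/division keeps the fewest significant figures: 0.173 → 3 s.f., 6.3669 → 5 s.f., 4.58 × 10^3 → 3 s.f., 0.067 → 2 s.f.; limit is 2.
Rounded to 2 significant figures: 8.9 × 10^-5.

8.9 × 10^-5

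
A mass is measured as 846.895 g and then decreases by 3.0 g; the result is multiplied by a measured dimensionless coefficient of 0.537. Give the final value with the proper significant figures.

453 g

846.895 g − 3.0 g = 843.895 g; the difference is limited to 1 decimal place (4 s.f.).
Carrying full precision, 843.895 × 0.537 = 453.171615 g; 0.537 has 3 s.f., so the result keeps min(4, 3) = 3 s.f.
Rounded to 3 significant figures: 453 g.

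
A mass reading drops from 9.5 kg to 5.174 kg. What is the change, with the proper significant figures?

9.5 kg − 5.174 kg = 4.326 kg.
Addition/subtraction keeps the fewest decimal places: 9.5 → 1 decimal place, 5.174 → 3 decimal places; limit is 1.
Rounded to 1 decimal place: 4.3 kg.

4.3 kg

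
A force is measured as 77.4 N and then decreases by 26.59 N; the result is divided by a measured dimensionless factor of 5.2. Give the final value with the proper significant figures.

77.4 N − 26.59 N = 50.81 N; the difference is limited to 1 decimal place (3 s.f.).
Carrying full precision, 50.81 ÷ 5.2 = 9.77115384615… N; 5.2 has 2 s.f., so the result keeps min(3, 2) = 2 s.f.
Rounded to 2 significant figures: 9.8 N.

9.8 N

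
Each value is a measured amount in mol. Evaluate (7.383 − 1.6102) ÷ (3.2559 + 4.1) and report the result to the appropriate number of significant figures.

7.383 − 1.6102 = 5.7728, limited to 3 d.p. → 4 s.f.; 3.2559 + 4.1 = 7.3559, limited to 1 d.p. → 2 s.f.
Carrying full precision, 5.7728 ÷ 7.3559 = 0.784785002515…; keep min(4, 2) = 2 s.f.
Rounded to 2 significant figures: 0.78.

0.78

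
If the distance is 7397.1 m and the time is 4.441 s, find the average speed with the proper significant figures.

1666 m/s

average speed = 7397.1 m ÷ 4.441 s = 1665.63836974… m/s.
7397.1 has 5 significant figures; 4.441 has 4.
Division/multiplication keeps the fewest: 4 significant figures.
Rounded: 1666 m/s.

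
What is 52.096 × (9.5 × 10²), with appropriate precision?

52.096 × (9.5 × 10²) = 49491.2
Multiplication/division keeps the fewest significant figures: 52.096 → 5 s.f., 9.5 × 10² → 2 s.f.; limit is 2.
Rounded to 2 significant figures: 4.9 × 10⁴.

4.9 × 10⁴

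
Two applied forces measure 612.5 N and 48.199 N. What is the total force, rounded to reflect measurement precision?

612.5 N + 48.199 N = 660.699 N.
Addition/subtraction keeps the fewest decimal places: 612.5 → 1 decimal place, 48.199 → 3 decimal places; limit is 1.
Rounded to 1 decimal place: 660.7 N.

660.7 N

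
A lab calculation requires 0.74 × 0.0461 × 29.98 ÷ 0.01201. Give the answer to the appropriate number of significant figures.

0.74 × 0.0461 × 29.98 ÷ 0.01201 = 85.1571790175…
Multiplication/division keeps the fewest significant figures: 0.74 → 2 s.f., 0.0461 → 3 s.f., 29.98 → 4 s.f., 0.01201 → 4 s.f.; limit is 2.
Rounded to 2 significant figures: 85.

85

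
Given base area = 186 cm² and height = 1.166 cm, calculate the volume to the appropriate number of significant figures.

217 cm³

volume = 186 cm² × 1.166 cm = 216.876 cm³.
186 has 3 significant figures; 1.166 has 4.
Division/multiplication keeps the fewest: 3 significant figures.
Rounded: 217 cm³.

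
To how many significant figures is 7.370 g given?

4

7.370: trailing zeros after a decimal point are significant.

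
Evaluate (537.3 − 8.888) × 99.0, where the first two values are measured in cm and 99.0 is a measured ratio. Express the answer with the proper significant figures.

5.23 × 10^4 cm

537.3 cm − 8.888 cm = 528.412 cm; the difference is limited to 1 decimal place (4 s.f.).
Carrying full precision, 528.412 × 99.0 = 52312.788 cm; 99.0 has 3 s.f., so the result keeps min(4, 3) = 3 s.f.
Rounded to 3 significant figures: 5.23 × 10^4 cm.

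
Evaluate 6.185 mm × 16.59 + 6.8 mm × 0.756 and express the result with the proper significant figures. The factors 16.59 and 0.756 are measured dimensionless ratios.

6.185 × 16.59 = 102.60915 → 102.6 mm (4 s.f., last digit at the 10^-1 place).
6.8 × 0.756 = 5.1408 → 5.1 mm (2 s.f., last digit at the 10^-1 place).
Sum: 107.74995 mm; keep the coarser place, 10^-1.
Result: 107.7 mm.

107.7 mm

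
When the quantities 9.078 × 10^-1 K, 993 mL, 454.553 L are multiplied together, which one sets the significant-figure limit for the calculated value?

993 mL

9.078 × 10^-1 K → 4 s.f.; 993 mL → 3 s.f.; 454.553 L → 6 s.f.
The fewest is 3 significant figures, from 993 mL.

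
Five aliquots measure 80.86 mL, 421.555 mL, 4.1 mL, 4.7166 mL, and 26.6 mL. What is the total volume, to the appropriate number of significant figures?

80.86 mL + 421.555 mL + 4.1 mL + 4.7166 mL + 26.6 mL = 537.8316 mL.
Addition/subtraction keeps the fewest decimal places: 80.86 → 2 decimal places, 421.555 → 3 decimal places, 4.1 → 1 decimal place, 4.7166 → 4 decimal places, 26.6 → 1 decimal place; limit is 1.
Rounded to 1 decimal place: 537.8 mL.

537.8 mL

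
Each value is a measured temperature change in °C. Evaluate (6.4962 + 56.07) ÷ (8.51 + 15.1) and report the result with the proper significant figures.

2.65

6.4962 + 56.07 = 62.5662, limited to 2 d.p. → 4 s.f.; 8.51 + 15.1 = 23.61, limited to 1 d.p. → 3 s.f.
Carrying full precision, 62.5662 ÷ 23.61 = 2.64998729352…; keep min(4, 3) = 3 s.f.
Rounded to 3 significant figures: 2.65.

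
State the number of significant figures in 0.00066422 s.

0.00066422: leading zeros are not significant.

5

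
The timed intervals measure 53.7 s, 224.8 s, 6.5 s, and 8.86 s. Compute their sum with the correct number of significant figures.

53.7 s + 224.8 s + 6.5 s + 8.86 s = 293.86 s.
Addition/subtraction keeps the fewest decimal places: 53.7 → 1 decimal place, 224.8 → 1 decimal place, 6.5 → 1 decimal place, 8.86 → 2 decimal places; limit is 1.
Rounded to 1 decimal place: 2.939 × 10² s.

2.939 × 10² s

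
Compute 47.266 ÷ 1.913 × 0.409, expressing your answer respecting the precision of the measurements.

47.266 ÷ 1.913 × 0.409 = 10.1054856247…
Multiplication/division keeps the fewest significant figures: 47.266 → 5 s.f., 1.913 → 4 s.f., 0.409 → 3 s.f.; limit is 3.
Rounded to 3 significant figures: 10.1.

10.1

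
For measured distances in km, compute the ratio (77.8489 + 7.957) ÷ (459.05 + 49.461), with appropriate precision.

77.8489 + 7.957 = 85.8059, limited to 3 d.p. → 5 s.f.; 459.05 + 49.461 = 508.511, limited to 2 d.p. → 5 s.f.
Carrying full precision, 85.8059 ÷ 508.511 = 0.168739515959…; keep min(5, 5) = 5 s.f.
Rounded to 5 significant figures: 0.16874.

0.16874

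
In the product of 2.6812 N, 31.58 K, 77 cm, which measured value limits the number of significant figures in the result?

2.6812 N → 5 s.f.; 31.58 K → 4 s.f.; 77 cm → 2 s.f.
The fewest is 2 significant figures, from 77 cm.

77 cm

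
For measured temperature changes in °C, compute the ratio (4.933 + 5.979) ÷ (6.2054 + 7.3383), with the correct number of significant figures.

0.80569

4.933 + 5.979 = 10.912, limited to 3 d.p. → 5 s.f.; 6.2054 + 7.3383 = 13.5437, limited to 4 d.p. → 6 s.f.
Carrying full precision, 10.912 ÷ 13.5437 = 0.805688253579…; keep min(5, 6) = 5 s.f.
Rounded to 5 significant figures: 0.80569.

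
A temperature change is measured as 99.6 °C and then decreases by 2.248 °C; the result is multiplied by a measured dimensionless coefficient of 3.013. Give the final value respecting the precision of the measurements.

99.6 °C − 2.248 °C = 97.352 °C; the difference is limited to 1 decimal place (3 s.f.).
Carrying full precision, 97.352 × 3.013 = 293.321576 °C; 3.013 has 4 s.f., so the result keeps min(3, 4) = 3 s.f.
Rounded to 3 significant figures: 293 °C.

293 °C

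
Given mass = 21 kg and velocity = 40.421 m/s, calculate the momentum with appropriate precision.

momentum = 21 kg × 40.421 m/s = 848.841 kg·m/s.
21 has 2 significant figures; 40.421 has 5.
Division/multiplication keeps the fewest: 2 significant figures.
Rounded: 8.5 × 10² kg·m/s.

8.5 × 10² kg·m/s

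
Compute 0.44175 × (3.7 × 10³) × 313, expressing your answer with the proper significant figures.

5.1 × 10⁵

0.44175 × (3.7 × 10³) × 313 = 511590.675
Multiplication/division keeps the fewest significant figures: 0.44175 → 5 s.f., 3.7 × 10³ → 2 s.f., 313 → 3 s.f.; limit is 2.
Rounded to 2 significant figures: 5.1 × 10⁵.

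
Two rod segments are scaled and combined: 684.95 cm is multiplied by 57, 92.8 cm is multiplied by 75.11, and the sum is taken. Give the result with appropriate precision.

4.6 × 10⁴ cm

684.95 × 57 = 39042.15 → 3.9 × 10⁴ cm (2 s.f., last digit at the 10^3 place).
92.8 × 75.11 = 6970.208 → 6.97 × 10³ cm (3 s.f., last digit at the 10^1 place).
Sum: 46012.358 cm; keep the coarser place, 10^3.
Result: 4.6 × 10⁴ cm.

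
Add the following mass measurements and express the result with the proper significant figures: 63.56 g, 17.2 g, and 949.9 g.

1030.7 g

63.56 g + 17.2 g + 949.9 g = 1030.66 g.
Addition/subtraction keeps the fewest decimal places: 63.56 → 2 decimal places, 17.2 → 1 decimal place, 949.9 → 1 decimal place; limit is 1.
Rounded to 1 decimal place: 1030.7 g.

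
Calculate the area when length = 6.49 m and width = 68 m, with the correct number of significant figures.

area = 6.49 m × 68 m = 441.32 m².
6.49 has 3 significant figures; 68 has 2.
Division/multiplication keeps the fewest: 2 significant figures.
Rounded: 4.4 × 10^2 m².

4.4 × 10^2 m²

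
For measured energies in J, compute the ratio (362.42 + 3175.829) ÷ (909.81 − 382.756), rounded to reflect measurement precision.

6.7133

362.42 + 3175.829 = 3538.249, limited to 2 d.p. → 6 s.f.; 909.81 − 382.756 = 527.054, limited to 2 d.p. → 5 s.f.
Carrying full precision, 3538.249 ÷ 527.054 = 6.71325708561…; keep min(6, 5) = 5 s.f.
Rounded to 5 significant figures: 6.7133.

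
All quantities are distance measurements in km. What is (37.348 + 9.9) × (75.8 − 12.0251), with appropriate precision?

3.01 × 10^3 km²

37.348 + 9.9 = 47.248, limited to 1 d.p. → 3 s.f.; 75.8 − 12.0251 = 63.7749, limited to 1 d.p. → 3 s.f.
Carrying full precision, 47.248 × 63.7749 = 3013.2364752; keep min(3, 3) = 3 s.f.
Rounded to 3 significant figures: 3.01 × 10^3 km².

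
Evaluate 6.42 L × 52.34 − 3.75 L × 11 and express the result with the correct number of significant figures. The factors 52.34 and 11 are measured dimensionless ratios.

295 L

6.42 × 52.34 = 336.0228 → 336 L (3 s.f., last digit at the 10^0 place).
3.75 × 11 = 41.25 → 41 L (2 s.f., last digit at the 10^0 place).
Difference: 294.7728 L; keep the coarser place, 10^0.
Result: 295 L.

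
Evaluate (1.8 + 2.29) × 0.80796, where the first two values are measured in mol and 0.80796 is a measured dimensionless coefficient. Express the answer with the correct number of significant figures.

1.8 mol + 2.29 mol = 4.09 mol; the sum is limited to 1 decimal place (2 s.f.).
Carrying full precision, 4.09 × 0.80796 = 3.3045564 mol; 0.80796 has 5 s.f., so the result keeps min(2, 5) = 2 s.f.
Rounded to 2 significant figures: 3.3 mol.

3.3 mol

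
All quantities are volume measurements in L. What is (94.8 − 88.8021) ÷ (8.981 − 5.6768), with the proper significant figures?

94.8 − 88.8021 = 5.9979, limited to 1 d.p. → 2 s.f.; 8.981 − 5.6768 = 3.3042, limited to 3 d.p. → 4 s.f.
Carrying full precision, 5.9979 ÷ 3.3042 = 1.81523515526…; keep min(2, 4) = 2 s.f.
Rounded to 2 significant figures: 1.8.

1.8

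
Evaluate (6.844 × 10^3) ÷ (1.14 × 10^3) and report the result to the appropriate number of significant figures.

(6.844 × 10^3) ÷ (1.14 × 10^3) = 6.00350877193…
Multiplication/division keeps the fewest significant figures: 6.844 × 10^3 → 4 s.f., 1.14 × 10^3 → 3 s.f.; limit is 3.
Rounded to 3 significant figures: 6.00.

6.00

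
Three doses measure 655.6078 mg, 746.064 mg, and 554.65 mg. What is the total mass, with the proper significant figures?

655.6078 mg + 746.064 mg + 554.65 mg = 1956.3218 mg.
Addition/subtraction keeps the fewest decimal places: 655.6078 → 4 decimal places, 746.064 → 3 decimal places, 554.65 → 2 decimal places; limit is 2.
Rounded to 2 decimal places: 1956.32 mg.

1956.32 mg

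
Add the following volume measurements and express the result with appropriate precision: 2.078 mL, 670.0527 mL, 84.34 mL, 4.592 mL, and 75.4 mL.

2.078 mL + 670.0527 mL + 84.34 mL + 4.592 mL + 75.4 mL = 836.4627 mL.
Addition/subtraction keeps the fewest decimal places: 2.078 → 3 decimal places, 670.0527 → 4 decimal places, 84.34 → 2 decimal places, 4.592 → 3 decimal places, 75.4 → 1 decimal place; limit is 1.
Rounded to 1 decimal place: 836.5 mL.

836.5 mL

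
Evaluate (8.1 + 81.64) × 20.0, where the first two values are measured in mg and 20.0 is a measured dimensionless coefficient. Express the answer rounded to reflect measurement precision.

8.1 mg + 81.64 mg = 89.74 mg; the sum is limited to 1 decimal place (3 s.f.).
Carrying full precision, 89.74 × 20.0 = 1794.8 mg; 20.0 has 3 s.f., so the result keeps min(3, 3) = 3 s.f.
Rounded to 3 significant figures: 1.79 × 10³ mg.

1.79 × 10³ mg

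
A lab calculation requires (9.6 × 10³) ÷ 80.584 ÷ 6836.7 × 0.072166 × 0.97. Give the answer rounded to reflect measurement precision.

(9.6 × 10³) ÷ 80.584 ÷ 6836.7 × 0.072166 × 0.97 = 0.00121977648645…
Multiplication/division keeps the fewest significant figures: 9.6 × 10³ → 2 s.f., 80.584 → 5 s.f., 6836.7 → 5 s.f., 0.072166 → 5 s.f., 0.97 → 2 s.f.; limit is 2.
Rounded to 2 significant figures: 0.0012.

0.0012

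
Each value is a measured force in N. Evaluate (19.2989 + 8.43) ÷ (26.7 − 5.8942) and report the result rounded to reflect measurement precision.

1.33

19.2989 + 8.43 = 27.7289, limited to 2 d.p. → 4 s.f.; 26.7 − 5.8942 = 20.8058, limited to 1 d.p. → 3 s.f.
Carrying full precision, 27.7289 ÷ 20.8058 = 1.3327485605…; keep min(4, 3) = 3 s.f.
Rounded to 3 significant figures: 1.33.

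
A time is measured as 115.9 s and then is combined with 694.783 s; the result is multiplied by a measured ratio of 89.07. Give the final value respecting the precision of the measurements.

7.221 × 10⁴ s

115.9 s + 694.783 s = 810.683 s; the sum is limited to 1 decimal place (4 s.f.).
Carrying full precision, 810.683 × 89.07 = 72207.53481 s; 89.07 has 4 s.f., so the result keeps min(4, 4) = 4 s.f.
Rounded to 4 significant figures: 7.221 × 10⁴ s.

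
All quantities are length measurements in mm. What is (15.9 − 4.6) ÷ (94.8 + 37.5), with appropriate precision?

15.9 − 4.6 = 11.3, limited to 1 d.p. → 3 s.f.; 94.8 + 37.5 = 132.3, limited to 1 d.p. → 4 s.f.
Carrying full precision, 11.3 ÷ 132.3 = 0.0854119425548…; keep min(3, 4) = 3 s.f.
Rounded to 3 significant figures: 0.0854.

0.0854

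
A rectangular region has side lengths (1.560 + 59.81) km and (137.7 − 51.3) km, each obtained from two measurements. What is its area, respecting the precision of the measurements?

1.560 + 59.81 = 61.370, limited to 2 d.p. → 4 s.f.; 137.7 − 51.3 = 86.4, limited to 1 d.p. → 3 s.f.
Carrying full precision, 61.370 × 86.4 = 5302.368; keep min(4, 3) = 3 s.f.
Rounded to 3 significant figures: 5.30 × 10³ km².

5.30 × 10³ km²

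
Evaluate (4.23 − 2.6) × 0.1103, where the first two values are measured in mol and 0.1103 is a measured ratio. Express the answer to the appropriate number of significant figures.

0.18 mol

4.23 mol − 2.6 mol = 1.63 mol; the difference is limited to 1 decimal place (2 s.f.).
Carrying full precision, 1.63 × 0.1103 = 0.179789 mol; 0.1103 has 4 s.f., so the result keeps min(2, 4) = 2 s.f.
Rounded to 2 significant figures: 0.18 mol.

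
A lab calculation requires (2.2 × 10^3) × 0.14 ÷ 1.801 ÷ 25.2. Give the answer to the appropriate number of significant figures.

6.8

(2.2 × 10^3) × 0.14 ÷ 1.801 ÷ 25.2 = 6.78635326053…
Multiplication/division keeps the fewest significant figures: 2.2 × 10^3 → 2 s.f., 0.14 → 2 s.f., 1.801 → 4 s.f., 25.2 → 3 s.f.; limit is 2.
Rounded to 2 significant figures: 6.8.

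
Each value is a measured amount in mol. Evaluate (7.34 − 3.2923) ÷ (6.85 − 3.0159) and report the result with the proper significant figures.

7.34 − 3.2923 = 4.0477, limited to 2 d.p. → 3 s.f.; 6.85 − 3.0159 = 3.8341, limited to 2 d.p. → 3 s.f.
Carrying full precision, 4.0477 ÷ 3.8341 = 1.05571059701…; keep min(3, 3) = 3 s.f.
Rounded to 3 significant figures: 1.06.

1.06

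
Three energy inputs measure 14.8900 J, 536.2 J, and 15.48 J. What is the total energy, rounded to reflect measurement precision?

14.8900 J + 536.2 J + 15.48 J = 566.5700 J.
Addition/subtraction keeps the fewest decimal places: 14.8900 → 4 decimal places, 536.2 → 1 decimal place, 15.48 → 2 decimal places; limit is 1.
Rounded to 1 decimal place: 566.6 J.

566.6 J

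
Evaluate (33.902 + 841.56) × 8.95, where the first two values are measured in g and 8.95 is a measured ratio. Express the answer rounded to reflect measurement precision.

7.84 × 10³ g

33.902 g + 841.56 g = 875.462 g; the sum is limited to 2 decimal places (5 s.f.).
Carrying full precision, 875.462 × 8.95 = 7835.3849 g; 8.95 has 3 s.f., so the result keeps min(5, 3) = 3 s.f.
Rounded to 3 significant figures: 7.84 × 10³ g.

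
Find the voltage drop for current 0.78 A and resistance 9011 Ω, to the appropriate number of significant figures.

voltage drop = 0.78 A × 9011 Ω = 7028.58 V.
0.78 has 2 significant figures; 9011 has 4.
Division/multiplication keeps the fewest: 2 significant figures.
Rounded: 7.0 × 10^3 V.

7.0 × 10^3 V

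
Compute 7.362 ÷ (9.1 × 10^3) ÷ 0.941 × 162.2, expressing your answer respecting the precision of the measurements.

7.362 ÷ (9.1 × 10^3) ÷ 0.941 × 162.2 = 0.139449078021…
Multiplication/division keeps the fewest significant figures: 7.362 → 4 s.f., 9.1 × 10^3 → 2 s.f., 0.941 → 3 s.f., 162.2 → 4 s.f.; limit is 2.
Rounded to 2 significant figures: 0.14.

0.14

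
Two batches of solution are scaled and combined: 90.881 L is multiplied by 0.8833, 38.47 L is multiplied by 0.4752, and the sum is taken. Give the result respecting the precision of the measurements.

98.56 L

90.881 × 0.8833 = 80.2751873 → 80.28 L (4 s.f., last digit at the 10^-2 place).
38.47 × 0.4752 = 18.280944 → 18.28 L (4 s.f., last digit at the 10^-2 place).
Sum: 98.5561313 L; keep the coarser place, 10^-2.
Result: 98.56 L.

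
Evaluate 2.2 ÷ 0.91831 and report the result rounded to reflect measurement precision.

2.4

2.2 ÷ 0.91831 = 2.39570515403…
Multiplication/division keeps the fewest significant figures: 2.2 → 2 s.f., 0.91831 → 5 s.f.; limit is 2.
Rounded to 2 significant figures: 2.4.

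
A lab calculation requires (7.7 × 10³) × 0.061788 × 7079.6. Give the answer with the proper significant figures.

(7.7 × 10³) × 0.061788 × 7079.6 = 3368244.30096
Multiplication/division keeps the fewest significant figures: 7.7 × 10³ → 2 s.f., 0.061788 → 5 s.f., 7079.6 → 5 s.f.; limit is 2.
Rounded to 2 significant figures: 3.4 × 10⁶.

3.4 × 10⁶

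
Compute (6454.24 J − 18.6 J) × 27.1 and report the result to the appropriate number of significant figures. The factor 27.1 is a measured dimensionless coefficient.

1.74 × 10^5 J

6454.24 J − 18.6 J = 6435.64 J; the difference is limited to 1 decimal place (5 s.f.).
Carrying full precision, 6435.64 × 27.1 = 174405.844 J; 27.1 has 3 s.f., so the result keeps min(5, 3) = 3 s.f.
Rounded to 3 significant figures: 1.74 × 10^5 J.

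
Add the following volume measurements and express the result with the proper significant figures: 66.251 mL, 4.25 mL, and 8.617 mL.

66.251 mL + 4.25 mL + 8.617 mL = 79.118 mL.
Addition/subtraction keeps the fewest decimal places: 66.251 → 3 decimal places, 4.25 → 2 decimal places, 8.617 → 3 decimal places; limit is 2.
Rounded to 2 decimal places: 79.12 mL.

79.12 mL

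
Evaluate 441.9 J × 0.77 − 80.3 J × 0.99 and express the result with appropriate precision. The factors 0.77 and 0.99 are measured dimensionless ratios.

2.6 × 10² J

441.9 × 0.77 = 340.263 → 3.4 × 10² J (2 s.f., last digit at the 10^1 place).
80.3 × 0.99 = 79.497 → 79 J (2 s.f., last digit at the 10^0 place).
Difference: 260.766 J; keep the coarser place, 10^1.
Result: 2.6 × 10² J.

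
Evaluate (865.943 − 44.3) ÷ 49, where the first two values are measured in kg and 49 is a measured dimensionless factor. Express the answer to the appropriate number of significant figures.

17 kg

865.943 kg − 44.3 kg = 821.643 kg; the difference is limited to 1 decimal place (4 s.f.).
Carrying full precision, 821.643 ÷ 49 = 16.7682244898… kg; 49 has 2 s.f., so the result keeps min(4, 2) = 2 s.f.
Rounded to 2 significant figures: 17 kg.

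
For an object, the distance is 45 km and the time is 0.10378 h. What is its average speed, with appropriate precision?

4.3 × 10² km/h

average speed = 45 km ÷ 0.10378 h = 433.609558682… km/h.
45 has 2 significant figures; 0.10378 has 5.
Division/multiplication keeps the fewest: 2 significant figures.
Rounded: 4.3 × 10² km/h.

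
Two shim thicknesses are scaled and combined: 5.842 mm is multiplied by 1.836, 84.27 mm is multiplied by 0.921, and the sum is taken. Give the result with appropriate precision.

88.3 mm

5.842 × 1.836 = 10.725912 → 10.73 mm (4 s.f., last digit at the 10^-2 place).
84.27 × 0.921 = 77.61267 → 77.6 mm (3 s.f., last digit at the 10^-1 place).
Sum: 88.338582 mm; keep the coarser place, 10^-1.
Result: 88.3 mm.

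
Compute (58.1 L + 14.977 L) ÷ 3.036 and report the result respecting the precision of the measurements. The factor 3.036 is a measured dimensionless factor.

58.1 L + 14.977 L = 73.077 L; the sum is limited to 1 decimal place (3 s.f.).
Carrying full precision, 73.077 ÷ 3.036 = 24.0701581028… L; 3.036 has 4 s.f., so the result keeps min(3, 4) = 3 s.f.
Rounded to 3 significant figures: 24.1 L.

24.1 L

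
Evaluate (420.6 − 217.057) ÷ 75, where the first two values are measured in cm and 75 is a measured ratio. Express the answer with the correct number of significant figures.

2.7 cm

420.6 cm − 217.057 cm = 203.543 cm; the difference is limited to 1 decimal place (4 s.f.).
Carrying full precision, 203.543 ÷ 75 = 2.71390666667… cm; 75 has 2 s.f., so the result keeps min(4, 2) = 2 s.f.
Rounded to 2 significant figures: 2.7 cm.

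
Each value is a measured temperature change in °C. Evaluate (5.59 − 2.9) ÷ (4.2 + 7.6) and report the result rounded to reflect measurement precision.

5.59 − 2.9 = 2.69, limited to 1 d.p. → 2 s.f.; 4.2 + 7.6 = 11.8, limited to 1 d.p. → 3 s.f.
Carrying full precision, 2.69 ÷ 11.8 = 0.227966101695…; keep min(2, 3) = 2 s.f.
Rounded to 2 significant figures: 0.23.

0.23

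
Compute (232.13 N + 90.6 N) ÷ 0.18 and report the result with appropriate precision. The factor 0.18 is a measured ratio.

232.13 N + 90.6 N = 322.73 N; the sum is limited to 1 decimal place (4 s.f.).
Carrying full precision, 322.73 ÷ 0.18 = 1792.94444444… N; 0.18 has 2 s.f., so the result keeps min(4, 2) = 2 s.f.
Rounded to 2 significant figures: 1.8 × 10^3 N.

1.8 × 10^3 N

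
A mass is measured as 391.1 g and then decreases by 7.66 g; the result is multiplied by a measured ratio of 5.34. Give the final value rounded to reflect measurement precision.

391.1 g − 7.66 g = 383.44 g; the difference is limited to 1 decimal place (4 s.f.).
Carrying full precision, 383.44 × 5.34 = 2047.5696 g; 5.34 has 3 s.f., so the result keeps min(4, 3) = 3 s.f.
Rounded to 3 significant figures: 2.05 × 10^3 g.

2.05 × 10^3 g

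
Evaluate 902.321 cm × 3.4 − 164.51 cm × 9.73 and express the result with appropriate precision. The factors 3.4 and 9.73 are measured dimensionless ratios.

902.321 × 3.4 = 3067.8914 → 3.1 × 10^3 cm (2 s.f., last digit at the 10^2 place).
164.51 × 9.73 = 1600.6823 → 1.60 × 10^3 cm (3 s.f., last digit at the 10^1 place).
Difference: 1467.2091 cm; keep the coarser place, 10^2.
Result: 1.5 × 10^3 cm.

1.5 × 10^3 cm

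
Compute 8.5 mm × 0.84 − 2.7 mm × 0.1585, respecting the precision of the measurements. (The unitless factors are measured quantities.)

6.7 mm

8.5 × 0.84 = 7.14 → 7.1 mm (2 s.f., last digit at the 10^-1 place).
2.7 × 0.1585 = 0.42795 → 0.43 mm (2 s.f., last digit at the 10^-2 place).
Difference: 6.71205 mm; keep the coarser place, 10^-1.
Result: 6.7 mm.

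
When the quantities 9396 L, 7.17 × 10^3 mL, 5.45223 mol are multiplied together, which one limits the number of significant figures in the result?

9396 L → 4 s.f.; 7.17 × 10^3 mL → 3 s.f.; 5.45223 mol → 6 s.f.
The fewest is 3 significant figures, from 7.17 × 10^3 mL.

7.17 × 10^3 mL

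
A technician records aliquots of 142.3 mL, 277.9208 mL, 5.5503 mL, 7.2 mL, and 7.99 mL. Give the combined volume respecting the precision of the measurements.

142.3 mL + 277.9208 mL + 5.5503 mL + 7.2 mL + 7.99 mL = 440.9611 mL.
Addition/subtraction keeps the fewest decimal places: 142.3 → 1 decimal place, 277.9208 → 4 decimal places, 5.5503 → 4 decimal places, 7.2 → 1 decimal place, 7.99 → 2 decimal places; limit is 1.
Rounded to 1 decimal place: 441.0 mL.

441.0 mL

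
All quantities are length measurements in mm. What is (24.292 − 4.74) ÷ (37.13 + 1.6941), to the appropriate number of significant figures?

24.292 − 4.74 = 19.552, limited to 2 d.p. → 4 s.f.; 37.13 + 1.6941 = 38.8241, limited to 2 d.p. → 4 s.f.
Carrying full precision, 19.552 ÷ 38.8241 = 0.503604719749…; keep min(4, 4) = 4 s.f.
Rounded to 4 significant figures: 0.5036.

0.5036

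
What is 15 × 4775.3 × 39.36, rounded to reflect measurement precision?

2.8 × 10^6

15 × 4775.3 × 39.36 = 2819337.12
Multiplication/division keeps the fewest significant figures: 15 → 2 s.f., 4775.3 → 5 s.f., 39.36 → 4 s.f.; limit is 2.
Rounded to 2 significant figures: 2.8 × 10^6.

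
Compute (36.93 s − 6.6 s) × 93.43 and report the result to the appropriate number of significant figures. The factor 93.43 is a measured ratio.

2.83 × 10^3 s

36.93 s − 6.6 s = 30.33 s; the difference is limited to 1 decimal place (3 s.f.).
Carrying full precision, 30.33 × 93.43 = 2833.7319 s; 93.43 has 4 s.f., so the result keeps min(3, 4) = 3 s.f.
Rounded to 3 significant figures: 2.83 × 10^3 s.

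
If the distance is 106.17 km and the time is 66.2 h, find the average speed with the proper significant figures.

1.60 km/h

average speed = 106.17 km ÷ 66.2 h = 1.60377643505… km/h.
106.17 has 5 significant figures; 66.2 has 3.
Division/multiplication keeps the fewest: 3 significant figures.
Rounded: 1.60 km/h.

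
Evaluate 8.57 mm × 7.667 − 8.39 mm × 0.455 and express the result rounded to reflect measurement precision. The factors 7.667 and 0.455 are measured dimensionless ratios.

61.9 mm

8.57 × 7.667 = 65.70619 → 65.7 mm (3 s.f., last digit at the 10^-1 place).
8.39 × 0.455 = 3.81745 → 3.82 mm (3 s.f., last digit at the 10^-2 place).
Difference: 61.88874 mm; keep the coarser place, 10^-1.
Result: 61.9 mm.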